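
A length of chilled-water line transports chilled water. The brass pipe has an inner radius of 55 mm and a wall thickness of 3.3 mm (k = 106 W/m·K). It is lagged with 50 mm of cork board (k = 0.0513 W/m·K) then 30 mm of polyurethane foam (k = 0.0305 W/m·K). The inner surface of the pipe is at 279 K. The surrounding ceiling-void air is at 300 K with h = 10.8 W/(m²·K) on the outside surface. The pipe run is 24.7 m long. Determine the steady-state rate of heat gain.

Cylindrical conduction, so R = ln(r₂/r₁)/(2πkL) per layer, in series:
R_brass pipe wall = ln(58.3/55)/(2π×106×24.7) = 3.542×10^-6 K/W
R_cork board = ln(108.3/58.3)/(2π×0.0513×24.7) = 0.07779 K/W
R_polyurethane foam = ln(138.3/108.3)/(2π×0.0305×24.7) = 0.05166 K/W
R_outer film = 1/(h_o·2πr_oL) = 1/(10.8×2π×0.1383×24.7) = 0.004314 K/W
R_total = 0.1338 K/W
Q = ΔT/R_total = 21/0.1338

Q ≈ 157 W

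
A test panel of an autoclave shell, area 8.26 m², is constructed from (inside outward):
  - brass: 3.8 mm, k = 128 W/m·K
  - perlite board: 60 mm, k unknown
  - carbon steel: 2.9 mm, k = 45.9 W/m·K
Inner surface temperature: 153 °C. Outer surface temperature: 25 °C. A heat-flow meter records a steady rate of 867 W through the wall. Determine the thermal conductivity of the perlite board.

Treating each layer as a thermal resistance in series:
R_brass = L/(kA) = 0.0038/(128×8.26) = 3.594×10^-6 K/W
R_carbon steel = L/(kA) = 0.0029/(45.9×8.26) = 7.649×10^-6 K/W
Sum of known resistances R_other = 1.124×10^-5 K/W
Total R = ΔT/Q = 128/867 = 0.1476 K/W
R_perlite board = R_total − R_other = 0.1476 K/W
k = L/(R·A) = 0.06/(0.1476×8.26)

k ≈ 0.0492 W/(m·K)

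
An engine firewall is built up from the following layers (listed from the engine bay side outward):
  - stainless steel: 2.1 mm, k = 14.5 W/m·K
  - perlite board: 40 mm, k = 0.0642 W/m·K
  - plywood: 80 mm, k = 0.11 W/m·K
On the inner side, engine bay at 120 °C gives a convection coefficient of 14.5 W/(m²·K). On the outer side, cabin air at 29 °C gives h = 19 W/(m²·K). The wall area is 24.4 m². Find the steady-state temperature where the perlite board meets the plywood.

T ≈ 77.2 °C

Treating each layer as a thermal resistance in series:
R_inner film = 1/(h_i·A) = 1/(14.5×24.4) = 0.002826 K/W
R_stainless steel = L/(kA) = 0.0021/(14.5×24.4) = 5.936×10^-6 K/W
R_perlite board = L/(kA) = 0.04/(0.0642×24.4) = 0.02553 K/W
R_plywood = L/(kA) = 0.08/(0.11×24.4) = 0.02981 K/W
R_outer film = 1/(h_o·A) = 1/(19×24.4) = 0.002157 K/W
R_total = 0.06033 K/W;  Q = ΔT/R_total = 91/0.06033 = 1508 W
T_interface = T_inner − Q·ΣR(inner→interface) = 120 − 1510×0.02837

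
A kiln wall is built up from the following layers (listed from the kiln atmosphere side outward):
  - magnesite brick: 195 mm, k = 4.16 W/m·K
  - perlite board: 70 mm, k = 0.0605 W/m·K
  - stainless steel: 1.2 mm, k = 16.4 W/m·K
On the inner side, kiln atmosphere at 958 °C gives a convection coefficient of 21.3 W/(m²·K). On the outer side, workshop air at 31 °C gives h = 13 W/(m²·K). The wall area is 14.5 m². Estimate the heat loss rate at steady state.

Q ≈ 10100 W

Treating each layer as a thermal resistance in series:
R_inner film = 1/(h_i·A) = 1/(21.3×14.5) = 0.003238 K/W
R_magnesite brick = L/(kA) = 0.195/(4.16×14.5) = 0.003233 K/W
R_perlite board = L/(kA) = 0.07/(0.0605×14.5) = 0.07979 K/W
R_stainless steel = L/(kA) = 0.0012/(16.4×14.5) = 5.046×10^-6 K/W
R_outer film = 1/(h_o·A) = 1/(13×14.5) = 0.005305 K/W
R_total = 0.09158 K/W
Q = ΔT / R_total = 927 / 0.09158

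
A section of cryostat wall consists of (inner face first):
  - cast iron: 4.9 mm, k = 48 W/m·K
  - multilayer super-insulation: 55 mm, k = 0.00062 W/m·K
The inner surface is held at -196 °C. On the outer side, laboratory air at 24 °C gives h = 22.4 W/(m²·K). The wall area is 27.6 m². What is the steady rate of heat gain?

Using the resistance-network approach (series):
R_cast iron = L/(kA) = 0.0049/(48×27.6) = 3.699×10^-6 K/W
R_multilayer super-insulation = L/(kA) = 0.055/(0.00062×27.6) = 3.214 K/W
R_outer film = 1/(h_o·A) = 1/(22.4×27.6) = 0.001617 K/W
R_total = 3.216 K/W
Q = ΔT / R_total = 220 / 3.216

Q ≈ 68.4 W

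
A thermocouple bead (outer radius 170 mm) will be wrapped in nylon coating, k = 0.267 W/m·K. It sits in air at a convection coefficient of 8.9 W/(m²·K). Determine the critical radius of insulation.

r_cr ≈ 60 mm

For a sphere r_cr = 2k/h = 2×0.267/8.9
r_cr = 60 mm; since the bare radius (170 mm) is above r_cr, any added insulation will reduce heat loss.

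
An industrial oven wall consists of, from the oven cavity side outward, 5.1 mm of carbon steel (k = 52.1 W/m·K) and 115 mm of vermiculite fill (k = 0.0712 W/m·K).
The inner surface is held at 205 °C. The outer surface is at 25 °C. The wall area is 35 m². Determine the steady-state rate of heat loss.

Q ≈ 3900 W

Thermal resistances in series:
R_carbon steel = L/(kA) = 0.0051/(52.1×35) = 2.797×10^-6 K/W
R_vermiculite fill = L/(kA) = 0.115/(0.0712×35) = 0.04615 K/W
R_total = 0.04615 K/W
Q = ΔT / R_total = 180 / 0.04615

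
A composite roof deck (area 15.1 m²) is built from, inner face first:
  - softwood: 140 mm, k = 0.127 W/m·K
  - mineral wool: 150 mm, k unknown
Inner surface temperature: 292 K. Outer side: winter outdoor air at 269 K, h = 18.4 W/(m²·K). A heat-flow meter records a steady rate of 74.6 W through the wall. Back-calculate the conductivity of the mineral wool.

Treating each layer as a thermal resistance in series:
R_softwood = L/(kA) = 0.14/(0.127×15.1) = 0.073 K/W
R_outer film = 1/(h_o·A) = 1/(18.4×15.1) = 0.003599 K/W
Sum of known resistances R_other = 0.0766 K/W
Total R = ΔT/Q = 23/74.6 = 0.3083 K/W
R_mineral wool = R_total − R_other = 0.2317 K/W
k = L/(R·A) = 0.15/(0.2317×15.1)

k ≈ 0.0429 W/(m·K)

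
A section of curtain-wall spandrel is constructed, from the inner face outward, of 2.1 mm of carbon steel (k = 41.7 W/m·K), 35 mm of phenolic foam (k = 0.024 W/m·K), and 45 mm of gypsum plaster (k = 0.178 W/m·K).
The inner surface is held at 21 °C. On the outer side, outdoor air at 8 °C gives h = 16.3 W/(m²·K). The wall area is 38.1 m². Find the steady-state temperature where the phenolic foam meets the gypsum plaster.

Treating each layer as a thermal resistance in series:
R_carbon steel = L/(kA) = 0.0021/(41.7×38.1) = 1.322×10^-6 K/W
R_phenolic foam = L/(kA) = 0.035/(0.024×38.1) = 0.03828 K/W
R_gypsum plaster = L/(kA) = 0.045/(0.178×38.1) = 0.006635 K/W
R_outer film = 1/(h_o·A) = 1/(16.3×38.1) = 0.00161 K/W
R_total = 0.04652 K/W;  Q = ΔT/R_total = 13/0.04652 = 279.4 W
T_interface = T_inner − Q·ΣR(inner→interface) = 21 − 279×0.03828

T ≈ 10.3 °C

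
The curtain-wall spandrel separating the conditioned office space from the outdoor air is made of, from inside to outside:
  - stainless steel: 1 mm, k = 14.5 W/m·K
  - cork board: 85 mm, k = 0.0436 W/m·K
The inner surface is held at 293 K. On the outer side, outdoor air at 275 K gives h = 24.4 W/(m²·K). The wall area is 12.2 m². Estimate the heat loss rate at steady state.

Treating each layer as a thermal resistance in series:
R_stainless steel = L/(kA) = 0.001/(14.5×12.2) = 5.653×10^-6 K/W
R_cork board = L/(kA) = 0.085/(0.0436×12.2) = 0.1598 K/W
R_outer film = 1/(h_o·A) = 1/(24.4×12.2) = 0.003359 K/W
R_total = 0.1632 K/W
Q = ΔT / R_total = 18 / 0.1632

Q ≈ 110 W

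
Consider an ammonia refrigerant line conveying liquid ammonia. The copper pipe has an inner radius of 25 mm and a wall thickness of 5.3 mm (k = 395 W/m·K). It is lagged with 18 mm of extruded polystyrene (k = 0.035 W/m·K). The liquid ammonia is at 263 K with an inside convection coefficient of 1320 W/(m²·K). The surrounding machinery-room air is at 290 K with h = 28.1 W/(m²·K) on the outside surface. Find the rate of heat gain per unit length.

Per-layer cylindrical resistances, series-summed:
R_inner film = 1/(h_i·2πr₁L) = 1/(1320×2π×0.025×1) = 0.004823 K/W
R_copper pipe wall = ln(30.3/25)/(2π×395×1) = 7.747×10^-5 K/W
R_extruded polystyrene = ln(48.3/30.3)/(2π×0.035×1) = 2.12 K/W
R_outer film = 1/(h_o·2πr_oL) = 1/(28.1×2π×0.0483×1) = 0.1173 K/W
R_total = 2.242 K/W
Q = ΔT/R_total = 27/2.242

q′ ≈ 12 W/m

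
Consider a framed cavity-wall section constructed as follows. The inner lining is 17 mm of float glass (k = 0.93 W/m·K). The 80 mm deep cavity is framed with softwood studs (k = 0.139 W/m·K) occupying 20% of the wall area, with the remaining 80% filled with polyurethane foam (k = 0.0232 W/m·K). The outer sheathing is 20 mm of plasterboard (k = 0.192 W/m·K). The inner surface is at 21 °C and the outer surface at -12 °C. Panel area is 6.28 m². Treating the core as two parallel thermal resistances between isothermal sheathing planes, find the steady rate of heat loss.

Q ≈ 112 W

Sheathing layers in series; stud and cavity paths in parallel between them.
R_inner = 0.017/(0.93×6.28) = 0.002911 K/W
R_stud  = 0.08/(0.139×0.2×6.28) = 0.4582 K/W
R_cav   = 0.08/(0.0232×0.8×6.28) = 0.6864 K/W
1/R_core = 1/R_stud + 1/R_cav → R_core = 0.2748 K/W
R_outer = 0.02/(0.192×6.28) = 0.01659 K/W
R_total = 0.2943 K/W
Q = ΔT/R_total = 33/0.2943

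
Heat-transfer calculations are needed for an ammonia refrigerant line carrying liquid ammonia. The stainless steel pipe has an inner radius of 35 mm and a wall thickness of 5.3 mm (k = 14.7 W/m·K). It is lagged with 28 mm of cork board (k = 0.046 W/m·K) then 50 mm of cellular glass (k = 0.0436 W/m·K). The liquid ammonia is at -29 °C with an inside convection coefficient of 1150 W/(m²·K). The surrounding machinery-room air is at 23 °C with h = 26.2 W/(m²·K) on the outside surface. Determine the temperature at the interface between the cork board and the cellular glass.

T ≈ -4.51 °C

Per-layer cylindrical resistances, series-summed:
R_inner film = 1/(h_i·2πr₁L) = 1/(1150×2π×0.035×1) = 0.003954 K/W
R_stainless steel pipe wall = ln(40.3/35)/(2π×14.7×1) = 0.001527 K/W
R_cork board = ln(68.3/40.3)/(2π×0.046×1) = 1.825 K/W
R_cellular glass = ln(118.3/68.3)/(2π×0.0436×1) = 2.005 K/W
R_outer film = 1/(h_o·2πr_oL) = 1/(26.2×2π×0.1183×1) = 0.05135 K/W
R_total = 3.887 K/W
Q = ΔT/R_total = 52/3.887
Q = 13.4 W/m
T_interface = T_inner + Q·ΣR(inner→interface) = -29 + 13.4×1.831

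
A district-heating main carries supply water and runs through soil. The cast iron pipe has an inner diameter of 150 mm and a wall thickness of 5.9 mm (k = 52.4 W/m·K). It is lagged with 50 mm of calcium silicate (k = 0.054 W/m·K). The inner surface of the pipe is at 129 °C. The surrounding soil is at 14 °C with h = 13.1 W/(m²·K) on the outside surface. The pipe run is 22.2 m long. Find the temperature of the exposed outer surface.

Treating each annulus and film as a series resistance:
R_cast iron pipe wall = ln(80.9/75)/(2π×52.4×22.2) = 1.036×10^-5 K/W
R_calcium silicate = ln(130.9/80.9)/(2π×0.054×22.2) = 0.06389 K/W
R_outer film = 1/(h_o·2πr_oL) = 1/(13.1×2π×0.1309×22.2) = 0.004181 K/W
R_total = 0.06808 K/W
Q = ΔT/R_total = 115/0.06808
Q = 1690 W
T_interface = T_inner − Q·ΣR(inner→interface) = 129 − 1690×0.0639

T ≈ 21.1 °C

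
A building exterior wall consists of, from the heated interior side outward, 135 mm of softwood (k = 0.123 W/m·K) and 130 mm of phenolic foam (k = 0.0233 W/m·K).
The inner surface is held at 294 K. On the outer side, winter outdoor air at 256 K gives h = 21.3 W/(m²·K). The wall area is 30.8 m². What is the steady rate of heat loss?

Using the resistance-network approach (series):
R_softwood = L/(kA) = 0.135/(0.123×30.8) = 0.03564 K/W
R_phenolic foam = L/(kA) = 0.13/(0.0233×30.8) = 0.1811 K/W
R_outer film = 1/(h_o·A) = 1/(21.3×30.8) = 0.001524 K/W
R_total = 0.2183 K/W
Q = ΔT / R_total = 38 / 0.2183

Q ≈ 174 W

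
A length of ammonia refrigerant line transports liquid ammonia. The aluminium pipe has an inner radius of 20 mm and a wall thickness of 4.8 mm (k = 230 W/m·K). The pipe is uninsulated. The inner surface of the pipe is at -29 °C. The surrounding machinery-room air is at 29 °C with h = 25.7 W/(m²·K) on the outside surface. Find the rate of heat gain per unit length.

q′ ≈ 232 W/m

For a radial system each layer contributes R = ln(r_out/r_in)/(2πkL); films add R = 1/(hA).
R_aluminium pipe wall = ln(24.8/20)/(2π×230×1) = 1.489×10^-4 K/W
R_outer film = 1/(h_o·2πr_oL) = 1/(25.7×2π×0.0248×1) = 0.2497 K/W
R_total = 0.2499 K/W
Q = ΔT/R_total = 58/0.2499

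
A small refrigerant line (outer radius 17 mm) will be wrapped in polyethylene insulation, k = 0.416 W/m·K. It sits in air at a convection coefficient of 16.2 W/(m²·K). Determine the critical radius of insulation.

For a cylinder r_cr = k/h = 0.416/16.2
r_cr = 25.7 mm; since the bare radius (17 mm) is below r_cr, adding a thin layer of insulation will *increase* heat loss.

r_cr ≈ 25.7 mm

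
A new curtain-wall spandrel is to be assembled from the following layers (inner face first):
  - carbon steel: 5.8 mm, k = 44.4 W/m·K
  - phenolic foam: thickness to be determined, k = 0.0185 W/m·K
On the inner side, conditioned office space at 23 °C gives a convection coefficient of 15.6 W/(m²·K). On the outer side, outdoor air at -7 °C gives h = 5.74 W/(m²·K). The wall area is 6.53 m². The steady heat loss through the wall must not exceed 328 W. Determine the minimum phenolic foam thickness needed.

L ≈ 6.64 mm

Treating each layer as a thermal resistance in series:
R_inner film = 1/(h_i·A) = 1/(15.6×6.53) = 0.009817 K/W
R_carbon steel = L/(kA) = 0.0058/(44.4×6.53) = 2×10^-5 K/W
R_outer film = 1/(h_o·A) = 1/(5.74×6.53) = 0.02668 K/W
Sum of the known resistances R_other = 0.03652 K/W
Required total resistance R_tot = ΔT/Q_allow = 30/328 = 0.09146 K/W
R_phenolic foam = R_tot − R_other = 0.05495 K/W
L = R·k·A = 0.05495×0.0185×6.53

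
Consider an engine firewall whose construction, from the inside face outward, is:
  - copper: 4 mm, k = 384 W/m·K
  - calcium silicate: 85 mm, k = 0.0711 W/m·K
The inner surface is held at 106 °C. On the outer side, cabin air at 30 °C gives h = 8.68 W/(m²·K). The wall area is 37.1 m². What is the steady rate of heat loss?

Series thermal resistances:
R_copper = L/(kA) = 0.004/(384×37.1) = 2.808×10^-7 K/W
R_calcium silicate = L/(kA) = 0.085/(0.0711×37.1) = 0.03222 K/W
R_outer film = 1/(h_o·A) = 1/(8.68×37.1) = 0.003105 K/W
R_total = 0.03533 K/W
Q = ΔT / R_total = 76 / 0.03533

Q ≈ 2150 W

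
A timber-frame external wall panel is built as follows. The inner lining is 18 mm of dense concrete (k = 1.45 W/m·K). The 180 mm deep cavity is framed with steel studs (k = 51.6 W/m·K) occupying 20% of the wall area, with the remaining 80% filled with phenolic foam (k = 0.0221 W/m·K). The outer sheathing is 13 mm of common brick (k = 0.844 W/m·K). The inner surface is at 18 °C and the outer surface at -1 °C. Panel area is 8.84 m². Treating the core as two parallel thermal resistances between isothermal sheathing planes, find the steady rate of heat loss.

Sheathing layers in series; stud and cavity paths in parallel between them.
R_inner = 0.018/(1.45×8.84) = 0.001404 K/W
R_stud  = 0.18/(51.6×0.2×8.84) = 0.001973 K/W
R_cav   = 0.18/(0.0221×0.8×8.84) = 1.152 K/W
1/R_core = 1/R_stud + 1/R_cav → R_core = 0.00197 K/W
R_outer = 0.013/(0.844×8.84) = 0.001742 K/W
R_total = 0.005116 K/W
Q = ΔT/R_total = 19/0.005116

Q ≈ 3710 W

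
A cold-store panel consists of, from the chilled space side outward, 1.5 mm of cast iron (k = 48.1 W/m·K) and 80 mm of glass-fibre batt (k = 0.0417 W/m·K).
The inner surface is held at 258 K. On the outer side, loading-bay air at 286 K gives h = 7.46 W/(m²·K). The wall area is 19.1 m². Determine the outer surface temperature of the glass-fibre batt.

Thermal resistances in series:
R_cast iron = L/(kA) = 0.0015/(48.1×19.1) = 1.633×10^-6 K/W
R_glass-fibre batt = L/(kA) = 0.08/(0.0417×19.1) = 0.1004 K/W
R_outer film = 1/(h_o·A) = 1/(7.46×19.1) = 0.007018 K/W
R_total = 0.1075 K/W;  Q = ΔT/R_total = 28/0.1075 = 260.6 W
T_interface = T_inner + Q·ΣR(inner→interface) = 258 + 261×0.1004

T ≈ 284 K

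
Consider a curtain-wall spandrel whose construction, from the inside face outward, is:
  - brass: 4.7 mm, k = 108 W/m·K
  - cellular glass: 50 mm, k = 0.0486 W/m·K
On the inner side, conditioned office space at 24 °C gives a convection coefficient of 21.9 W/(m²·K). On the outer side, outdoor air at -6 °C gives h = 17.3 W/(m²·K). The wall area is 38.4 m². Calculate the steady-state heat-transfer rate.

Thermal resistances in series:
R_inner film = 1/(h_i·A) = 1/(21.9×38.4) = 0.001189 K/W
R_brass = L/(kA) = 0.0047/(108×38.4) = 1.133×10^-6 K/W
R_cellular glass = L/(kA) = 0.05/(0.0486×38.4) = 0.02679 K/W
R_outer film = 1/(h_o·A) = 1/(17.3×38.4) = 0.001505 K/W
R_total = 0.02949 K/W
Q = ΔT / R_total = 30 / 0.02949

Q ≈ 1020 W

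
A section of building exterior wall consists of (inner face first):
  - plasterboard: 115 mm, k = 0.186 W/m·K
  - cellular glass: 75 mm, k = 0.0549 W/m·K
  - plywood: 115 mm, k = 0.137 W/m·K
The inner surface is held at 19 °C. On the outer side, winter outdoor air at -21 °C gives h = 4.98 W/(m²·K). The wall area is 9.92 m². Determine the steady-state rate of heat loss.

Q ≈ 131 W

Series thermal resistances:
R_plasterboard = L/(kA) = 0.115/(0.186×9.92) = 0.06233 K/W
R_cellular glass = L/(kA) = 0.075/(0.0549×9.92) = 0.1377 K/W
R_plywood = L/(kA) = 0.115/(0.137×9.92) = 0.08462 K/W
R_outer film = 1/(h_o·A) = 1/(4.98×9.92) = 0.02024 K/W
R_total = 0.3049 K/W
Q = ΔT / R_total = 40 / 0.3049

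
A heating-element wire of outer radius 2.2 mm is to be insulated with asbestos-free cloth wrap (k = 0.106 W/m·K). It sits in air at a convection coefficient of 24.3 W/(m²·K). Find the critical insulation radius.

r_cr ≈ 4.36 mm

For a cylinder r_cr = k/h = 0.106/24.3
r_cr = 4.36 mm; since the bare radius (2.2 mm) is below r_cr, adding a thin layer of insulation will *increase* heat loss.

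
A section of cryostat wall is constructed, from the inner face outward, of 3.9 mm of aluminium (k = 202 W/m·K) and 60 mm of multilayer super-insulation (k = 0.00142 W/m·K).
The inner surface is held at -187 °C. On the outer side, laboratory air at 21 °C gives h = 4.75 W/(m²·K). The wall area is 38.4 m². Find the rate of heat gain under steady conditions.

Treating each layer as a thermal resistance in series:
R_aluminium = L/(kA) = 0.0039/(202×38.4) = 5.028×10^-7 K/W
R_multilayer super-insulation = L/(kA) = 0.06/(0.00142×38.4) = 1.1 K/W
R_outer film = 1/(h_o·A) = 1/(4.75×38.4) = 0.005482 K/W
R_total = 1.106 K/W
Q = ΔT / R_total = 208 / 1.106

Q ≈ 188 W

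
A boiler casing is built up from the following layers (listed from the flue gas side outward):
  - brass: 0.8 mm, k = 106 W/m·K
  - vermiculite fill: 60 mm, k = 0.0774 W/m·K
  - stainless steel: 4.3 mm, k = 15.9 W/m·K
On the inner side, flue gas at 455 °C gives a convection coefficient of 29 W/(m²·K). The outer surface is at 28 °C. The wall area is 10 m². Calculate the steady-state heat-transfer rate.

Q ≈ 5270 W

Thermal resistances in series:
R_inner film = 1/(h_i·A) = 1/(29×10) = 0.003448 K/W
R_brass = L/(kA) = 0.0008/(106×10) = 7.547×10^-7 K/W
R_vermiculite fill = L/(kA) = 0.06/(0.0774×10) = 0.07752 K/W
R_stainless steel = L/(kA) = 0.0043/(15.9×10) = 2.704×10^-5 K/W
R_total = 0.081 K/W
Q = ΔT / R_total = 427 / 0.081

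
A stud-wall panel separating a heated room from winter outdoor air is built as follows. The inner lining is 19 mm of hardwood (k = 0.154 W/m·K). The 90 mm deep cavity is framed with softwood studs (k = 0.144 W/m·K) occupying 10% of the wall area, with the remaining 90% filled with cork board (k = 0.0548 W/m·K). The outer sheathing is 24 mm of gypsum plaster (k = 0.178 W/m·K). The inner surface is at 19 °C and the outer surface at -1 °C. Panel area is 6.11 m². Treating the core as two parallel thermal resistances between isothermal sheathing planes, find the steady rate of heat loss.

Sheathing layers in series; stud and cavity paths in parallel between them.
R_inner = 0.019/(0.154×6.11) = 0.02019 K/W
R_stud  = 0.09/(0.144×0.1×6.11) = 1.023 K/W
R_cav   = 0.09/(0.0548×0.9×6.11) = 0.2987 K/W
1/R_core = 1/R_stud + 1/R_cav → R_core = 0.2312 K/W
R_outer = 0.024/(0.178×6.11) = 0.02207 K/W
R_total = 0.2734 K/W
Q = ΔT/R_total = 20/0.2734

Q ≈ 73.1 W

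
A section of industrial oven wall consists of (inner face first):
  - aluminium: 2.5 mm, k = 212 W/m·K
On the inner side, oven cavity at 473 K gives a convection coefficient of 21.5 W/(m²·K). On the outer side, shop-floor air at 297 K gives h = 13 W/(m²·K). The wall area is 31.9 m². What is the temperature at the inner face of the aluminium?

T ≈ 407 K

Thermal resistances in series:
R_inner film = 1/(h_i·A) = 1/(21.5×31.9) = 0.001458 K/W
R_aluminium = L/(kA) = 0.0025/(212×31.9) = 3.697×10^-7 K/W
R_outer film = 1/(h_o·A) = 1/(13×31.9) = 0.002411 K/W
R_total = 0.00387 K/W;  Q = ΔT/R_total = 176/0.00387 = 45480 W
T_interface = T_inner − Q·ΣR(inner→interface) = 473 − 45500×0.001458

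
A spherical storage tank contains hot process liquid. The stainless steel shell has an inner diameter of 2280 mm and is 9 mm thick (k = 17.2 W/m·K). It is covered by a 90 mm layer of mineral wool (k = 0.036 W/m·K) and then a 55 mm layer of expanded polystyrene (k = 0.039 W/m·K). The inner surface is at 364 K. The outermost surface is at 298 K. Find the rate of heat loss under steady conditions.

Spherical conduction: R = (1/r_in − 1/r_out)/(4πk) per layer; series-sum.
R_stainless steel shell = (1/1.14 − 1/1.149)/(4π×17.2) = 3.179×10^-5 K/W
R_mineral wool = (1/1.149 − 1/1.239)/(4π×0.036) = 0.1397 K/W
R_expanded polystyrene = (1/1.239 − 1/1.294)/(4π×0.039) = 0.07 K/W
R_total = 0.2098 K/W
Q = ΔT/R_total = 66/0.2098

Q ≈ 315 W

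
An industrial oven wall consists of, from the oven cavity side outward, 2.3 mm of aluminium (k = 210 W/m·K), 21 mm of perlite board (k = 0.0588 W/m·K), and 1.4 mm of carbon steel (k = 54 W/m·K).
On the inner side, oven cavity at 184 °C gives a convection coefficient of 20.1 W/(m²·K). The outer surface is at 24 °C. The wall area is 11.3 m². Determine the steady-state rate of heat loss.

Q ≈ 4440 W

Treating each layer as a thermal resistance in series:
R_inner film = 1/(h_i·A) = 1/(20.1×11.3) = 0.004403 K/W
R_aluminium = L/(kA) = 0.0023/(210×11.3) = 9.692×10^-7 K/W
R_perlite board = L/(kA) = 0.021/(0.0588×11.3) = 0.03161 K/W
R_carbon steel = L/(kA) = 0.0014/(54×11.3) = 2.294×10^-6 K/W
R_total = 0.03601 K/W
Q = ΔT / R_total = 160 / 0.03601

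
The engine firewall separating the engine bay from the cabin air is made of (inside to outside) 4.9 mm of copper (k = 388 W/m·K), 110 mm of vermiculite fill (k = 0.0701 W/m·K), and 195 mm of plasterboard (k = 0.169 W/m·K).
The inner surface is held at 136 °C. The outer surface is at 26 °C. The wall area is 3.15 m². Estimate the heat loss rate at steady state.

Q ≈ 127 W

Treating each layer as a thermal resistance in series:
R_copper = L/(kA) = 0.0049/(388×3.15) = 4.009×10^-6 K/W
R_vermiculite fill = L/(kA) = 0.11/(0.0701×3.15) = 0.4982 K/W
R_plasterboard = L/(kA) = 0.195/(0.169×3.15) = 0.3663 K/W
R_total = 0.8645 K/W
Q = ΔT / R_total = 110 / 0.8645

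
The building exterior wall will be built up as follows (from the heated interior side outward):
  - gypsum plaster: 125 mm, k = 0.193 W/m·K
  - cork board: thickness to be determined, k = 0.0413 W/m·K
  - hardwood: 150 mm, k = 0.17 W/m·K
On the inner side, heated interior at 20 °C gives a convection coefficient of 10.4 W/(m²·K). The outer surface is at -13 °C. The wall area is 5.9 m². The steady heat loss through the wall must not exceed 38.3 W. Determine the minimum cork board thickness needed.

Thermal resistances in series:
R_inner film = 1/(h_i·A) = 1/(10.4×5.9) = 0.0163 K/W
R_gypsum plaster = L/(kA) = 0.125/(0.193×5.9) = 0.1098 K/W
R_hardwood = L/(kA) = 0.15/(0.17×5.9) = 0.1496 K/W
Sum of the known resistances R_other = 0.2756 K/W
Required total resistance R_tot = ΔT/Q_allow = 33/38.3 = 0.8616 K/W
R_cork board = R_tot − R_other = 0.586 K/W
L = R·k·A = 0.586×0.0413×5.9

L ≈ 143 mm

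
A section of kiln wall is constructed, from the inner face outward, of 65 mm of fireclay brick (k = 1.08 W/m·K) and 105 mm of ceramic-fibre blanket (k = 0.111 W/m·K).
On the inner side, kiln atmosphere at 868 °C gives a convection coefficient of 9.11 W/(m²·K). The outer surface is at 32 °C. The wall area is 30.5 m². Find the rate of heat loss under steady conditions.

Q ≈ 22800 W

Treating each layer as a thermal resistance in series:
R_inner film = 1/(h_i·A) = 1/(9.11×30.5) = 0.003599 K/W
R_fireclay brick = L/(kA) = 0.065/(1.08×30.5) = 0.001973 K/W
R_ceramic-fibre blanket = L/(kA) = 0.105/(0.111×30.5) = 0.03101 K/W
R_total = 0.03659 K/W
Q = ΔT / R_total = 836 / 0.03659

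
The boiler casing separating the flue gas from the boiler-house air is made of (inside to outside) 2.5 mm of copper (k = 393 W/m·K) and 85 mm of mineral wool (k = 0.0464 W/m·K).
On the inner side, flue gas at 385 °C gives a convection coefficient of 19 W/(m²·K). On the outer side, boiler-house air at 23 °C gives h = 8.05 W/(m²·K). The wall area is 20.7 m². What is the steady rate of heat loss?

Q ≈ 3730 W

Using the resistance-network approach (series):
R_inner film = 1/(h_i·A) = 1/(19×20.7) = 0.002543 K/W
R_copper = L/(kA) = 0.0025/(393×20.7) = 3.073×10^-7 K/W
R_mineral wool = L/(kA) = 0.085/(0.0464×20.7) = 0.0885 K/W
R_outer film = 1/(h_o·A) = 1/(8.05×20.7) = 0.006001 K/W
R_total = 0.09704 K/W
Q = ΔT / R_total = 362 / 0.09704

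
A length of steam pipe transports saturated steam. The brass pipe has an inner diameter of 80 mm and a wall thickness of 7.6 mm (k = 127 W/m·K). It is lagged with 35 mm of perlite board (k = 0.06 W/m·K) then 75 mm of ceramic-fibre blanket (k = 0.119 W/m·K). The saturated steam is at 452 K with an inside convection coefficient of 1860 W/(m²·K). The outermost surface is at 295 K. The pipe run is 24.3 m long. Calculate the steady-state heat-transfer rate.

Radial resistances (cylindrical: R_cond = ln(r_o/r_i)/(2πkL), R_conv = 1/(h·2πrL)):
R_inner film = 1/(h_i·2πr₁L) = 1/(1860×2π×0.04×24.3) = 8.803×10^-5 K/W
R_brass pipe wall = ln(47.6/40)/(2π×127×24.3) = 8.971×10^-6 K/W
R_perlite board = ln(82.6/47.6)/(2π×0.06×24.3) = 0.06017 K/W
R_ceramic-fibre blanket = ln(157.6/82.6)/(2π×0.119×24.3) = 0.03556 K/W
R_total = 0.09582 K/W
Q = ΔT/R_total = 157/0.09582

Q ≈ 1640 W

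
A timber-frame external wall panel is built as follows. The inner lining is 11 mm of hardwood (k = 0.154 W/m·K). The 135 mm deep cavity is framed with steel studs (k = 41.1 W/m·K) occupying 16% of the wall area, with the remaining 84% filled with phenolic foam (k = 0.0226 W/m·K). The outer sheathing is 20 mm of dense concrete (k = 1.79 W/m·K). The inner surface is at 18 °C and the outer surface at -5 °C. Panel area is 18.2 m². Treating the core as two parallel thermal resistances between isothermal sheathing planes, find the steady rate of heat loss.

Q ≈ 4060 W

Sheathing layers in series; stud and cavity paths in parallel between them.
R_inner = 0.011/(0.154×18.2) = 0.003925 K/W
R_stud  = 0.135/(41.1×0.16×18.2) = 0.001128 K/W
R_cav   = 0.135/(0.0226×0.84×18.2) = 0.3907 K/W
1/R_core = 1/R_stud + 1/R_cav → R_core = 0.001125 K/W
R_outer = 0.02/(1.79×18.2) = 6.139×10^-4 K/W
R_total = 0.005663 K/W
Q = ΔT/R_total = 23/0.005663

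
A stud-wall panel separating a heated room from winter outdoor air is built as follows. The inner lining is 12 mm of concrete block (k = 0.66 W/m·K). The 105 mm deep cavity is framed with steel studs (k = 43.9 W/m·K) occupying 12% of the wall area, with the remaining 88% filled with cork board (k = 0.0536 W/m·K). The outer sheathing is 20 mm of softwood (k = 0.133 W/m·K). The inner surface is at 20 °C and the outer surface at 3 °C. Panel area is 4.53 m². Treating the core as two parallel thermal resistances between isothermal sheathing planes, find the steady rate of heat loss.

Sheathing layers in series; stud and cavity paths in parallel between them.
R_inner = 0.012/(0.66×4.53) = 0.004014 K/W
R_stud  = 0.105/(43.9×0.12×4.53) = 0.0044 K/W
R_cav   = 0.105/(0.0536×0.88×4.53) = 0.4914 K/W
1/R_core = 1/R_stud + 1/R_cav → R_core = 0.004361 K/W
R_outer = 0.02/(0.133×4.53) = 0.0332 K/W
R_total = 0.04157 K/W
Q = ΔT/R_total = 17/0.04157

Q ≈ 409 W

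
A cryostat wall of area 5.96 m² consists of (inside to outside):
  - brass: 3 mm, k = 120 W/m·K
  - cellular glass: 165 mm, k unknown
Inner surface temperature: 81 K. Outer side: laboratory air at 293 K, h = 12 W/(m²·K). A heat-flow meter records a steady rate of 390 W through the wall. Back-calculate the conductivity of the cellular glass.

Model the wall as resistances in series:
R_brass = L/(kA) = 0.003/(120×5.96) = 4.195×10^-6 K/W
R_outer film = 1/(h_o·A) = 1/(12×5.96) = 0.01398 K/W
Sum of known resistances R_other = 0.01399 K/W
Total R = ΔT/Q = 212/390 = 0.5436 K/W
R_cellular glass = R_total − R_other = 0.5296 K/W
k = L/(R·A) = 0.165/(0.5296×5.96)

k ≈ 0.0523 W/(m·K)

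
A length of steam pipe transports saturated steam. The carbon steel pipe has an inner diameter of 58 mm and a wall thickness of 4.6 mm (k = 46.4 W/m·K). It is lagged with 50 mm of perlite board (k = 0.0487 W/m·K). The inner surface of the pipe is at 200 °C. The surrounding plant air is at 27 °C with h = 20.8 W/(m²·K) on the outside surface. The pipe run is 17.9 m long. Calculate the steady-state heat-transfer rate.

Q ≈ 1010 W

Treating each annulus and film as a series resistance:
R_carbon steel pipe wall = ln(33.6/29)/(2π×46.4×17.9) = 2.821×10^-5 K/W
R_perlite board = ln(83.6/33.6)/(2π×0.0487×17.9) = 0.1664 K/W
R_outer film = 1/(h_o·2πr_oL) = 1/(20.8×2π×0.0836×17.9) = 0.005113 K/W
R_total = 0.1716 K/W
Q = ΔT/R_total = 173/0.1716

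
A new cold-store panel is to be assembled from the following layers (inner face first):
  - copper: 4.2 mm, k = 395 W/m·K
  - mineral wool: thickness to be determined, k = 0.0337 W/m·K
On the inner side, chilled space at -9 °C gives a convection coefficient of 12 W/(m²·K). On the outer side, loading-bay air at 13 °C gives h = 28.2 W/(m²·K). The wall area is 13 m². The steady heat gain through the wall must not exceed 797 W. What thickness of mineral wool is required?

L ≈ 8.09 mm

Model the wall as resistances in series:
R_inner film = 1/(h_i·A) = 1/(12×13) = 0.00641 K/W
R_copper = L/(kA) = 0.0042/(395×13) = 8.179×10^-7 K/W
R_outer film = 1/(h_o·A) = 1/(28.2×13) = 0.002728 K/W
Sum of the known resistances R_other = 0.009139 K/W
Required total resistance R_tot = ΔT/Q_allow = 22/797 = 0.0276 K/W
R_mineral wool = R_tot − R_other = 0.01846 K/W
L = R·k·A = 0.01846×0.0337×13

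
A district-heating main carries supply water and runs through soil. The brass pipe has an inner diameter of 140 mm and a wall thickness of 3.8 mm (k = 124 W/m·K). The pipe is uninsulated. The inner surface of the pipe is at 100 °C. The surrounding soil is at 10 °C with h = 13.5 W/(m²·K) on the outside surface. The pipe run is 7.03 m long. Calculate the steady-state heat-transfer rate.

Q ≈ 3960 W

Radial resistances (cylindrical: R_cond = ln(r_o/r_i)/(2πkL), R_conv = 1/(h·2πrL)):
R_brass pipe wall = ln(73.8/70)/(2π×124×7.03) = 9.652×10^-6 K/W
R_outer film = 1/(h_o·2πr_oL) = 1/(13.5×2π×0.0738×7.03) = 0.02272 K/W
R_total = 0.02273 K/W
Q = ΔT/R_total = 90/0.02273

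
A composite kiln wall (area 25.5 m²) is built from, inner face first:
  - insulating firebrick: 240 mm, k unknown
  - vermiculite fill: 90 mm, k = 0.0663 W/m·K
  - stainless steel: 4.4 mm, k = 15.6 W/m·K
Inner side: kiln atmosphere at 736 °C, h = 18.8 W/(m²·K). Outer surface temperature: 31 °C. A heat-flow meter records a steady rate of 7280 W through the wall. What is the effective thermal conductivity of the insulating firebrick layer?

k ≈ 0.227 W/(m·K)

Treating each layer as a thermal resistance in series:
R_inner film = 1/(h_i·A) = 1/(18.8×25.5) = 0.002086 K/W
R_vermiculite fill = L/(kA) = 0.09/(0.0663×25.5) = 0.05323 K/W
R_stainless steel = L/(kA) = 0.0044/(15.6×25.5) = 1.106×10^-5 K/W
Sum of known resistances R_other = 0.05533 K/W
Total R = ΔT/Q = 705/7280 = 0.09684 K/W
R_insulating firebrick = R_total − R_other = 0.04151 K/W
k = L/(R·A) = 0.24/(0.04151×25.5)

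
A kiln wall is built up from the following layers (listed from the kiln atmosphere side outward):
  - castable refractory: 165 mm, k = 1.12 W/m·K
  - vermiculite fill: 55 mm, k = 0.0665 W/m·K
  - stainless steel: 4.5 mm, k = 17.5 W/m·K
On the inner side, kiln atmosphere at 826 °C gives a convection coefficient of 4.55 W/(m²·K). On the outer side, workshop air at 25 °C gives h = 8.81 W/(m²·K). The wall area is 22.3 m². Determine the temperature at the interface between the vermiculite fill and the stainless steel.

Treating each layer as a thermal resistance in series:
R_inner film = 1/(h_i·A) = 1/(4.55×22.3) = 0.009856 K/W
R_castable refractory = L/(kA) = 0.165/(1.12×22.3) = 0.006606 K/W
R_vermiculite fill = L/(kA) = 0.055/(0.0665×22.3) = 0.03709 K/W
R_stainless steel = L/(kA) = 0.0045/(17.5×22.3) = 1.153×10^-5 K/W
R_outer film = 1/(h_o·A) = 1/(8.81×22.3) = 0.00509 K/W
R_total = 0.05865 K/W;  Q = ΔT/R_total = 801/0.05865 = 13660 W
T_interface = T_inner − Q·ΣR(inner→interface) = 826 − 13700×0.05355

T ≈ 94.7 °C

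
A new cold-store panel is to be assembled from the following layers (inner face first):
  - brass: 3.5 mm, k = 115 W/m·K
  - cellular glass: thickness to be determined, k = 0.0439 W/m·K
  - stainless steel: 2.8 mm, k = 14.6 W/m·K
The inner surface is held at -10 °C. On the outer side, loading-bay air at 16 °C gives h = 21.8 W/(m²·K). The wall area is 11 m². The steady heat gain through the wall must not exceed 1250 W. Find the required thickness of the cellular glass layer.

L ≈ 8.02 mm

Thermal resistances in series:
R_brass = L/(kA) = 0.0035/(115×11) = 2.767×10^-6 K/W
R_stainless steel = L/(kA) = 0.0028/(14.6×11) = 1.743×10^-5 K/W
R_outer film = 1/(h_o·A) = 1/(21.8×11) = 0.00417 K/W
Sum of the known resistances R_other = 0.00419 K/W
Required total resistance R_tot = ΔT/Q_allow = 26/1250 = 0.0208 K/W
R_cellular glass = R_tot − R_other = 0.01661 K/W
L = R·k·A = 0.01661×0.0439×11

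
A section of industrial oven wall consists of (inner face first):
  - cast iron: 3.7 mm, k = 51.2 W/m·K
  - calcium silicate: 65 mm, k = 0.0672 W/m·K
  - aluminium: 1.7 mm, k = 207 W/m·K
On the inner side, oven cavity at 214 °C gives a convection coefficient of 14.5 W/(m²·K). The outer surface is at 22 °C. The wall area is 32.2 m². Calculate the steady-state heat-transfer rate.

Q ≈ 5970 W

Model the wall as resistances in series:
R_inner film = 1/(h_i·A) = 1/(14.5×32.2) = 0.002142 K/W
R_cast iron = L/(kA) = 0.0037/(51.2×32.2) = 2.244×10^-6 K/W
R_calcium silicate = L/(kA) = 0.065/(0.0672×32.2) = 0.03004 K/W
R_aluminium = L/(kA) = 0.0017/(207×32.2) = 2.55×10^-7 K/W
R_total = 0.03218 K/W
Q = ΔT / R_total = 192 / 0.03218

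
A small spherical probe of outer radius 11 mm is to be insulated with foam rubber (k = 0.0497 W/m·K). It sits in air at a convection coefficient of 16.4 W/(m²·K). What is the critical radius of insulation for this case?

r_cr ≈ 6.06 mm

For a sphere r_cr = 2k/h = 2×0.0497/16.4
r_cr = 6.06 mm; since the bare radius (11 mm) is above r_cr, any added insulation will reduce heat loss.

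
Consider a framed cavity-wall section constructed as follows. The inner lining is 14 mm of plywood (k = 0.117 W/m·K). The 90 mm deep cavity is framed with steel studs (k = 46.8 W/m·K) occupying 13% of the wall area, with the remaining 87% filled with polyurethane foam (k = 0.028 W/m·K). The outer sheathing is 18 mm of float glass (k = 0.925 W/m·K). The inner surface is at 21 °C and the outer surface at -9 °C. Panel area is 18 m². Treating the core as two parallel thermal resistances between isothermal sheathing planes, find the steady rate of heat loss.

Sheathing layers in series; stud and cavity paths in parallel between them.
R_inner = 0.014/(0.117×18) = 0.006648 K/W
R_stud  = 0.09/(46.8×0.13×18) = 8.218×10^-4 K/W
R_cav   = 0.09/(0.028×0.87×18) = 0.2053 K/W
1/R_core = 1/R_stud + 1/R_cav → R_core = 8.186×10^-4 K/W
R_outer = 0.018/(0.925×18) = 0.001081 K/W
R_total = 0.008547 K/W
Q = ΔT/R_total = 30/0.008547

Q ≈ 3510 W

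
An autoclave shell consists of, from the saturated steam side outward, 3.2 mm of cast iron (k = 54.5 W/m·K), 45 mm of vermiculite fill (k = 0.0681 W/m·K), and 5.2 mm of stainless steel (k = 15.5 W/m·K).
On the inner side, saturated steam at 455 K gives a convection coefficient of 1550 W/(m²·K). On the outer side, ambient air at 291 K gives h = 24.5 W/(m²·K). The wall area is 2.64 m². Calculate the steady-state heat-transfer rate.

Q ≈ 616 W

Thermal resistances in series:
R_inner film = 1/(h_i·A) = 1/(1550×2.64) = 2.444×10^-4 K/W
R_cast iron = L/(kA) = 0.0032/(54.5×2.64) = 2.224×10^-5 K/W
R_vermiculite fill = L/(kA) = 0.045/(0.0681×2.64) = 0.2503 K/W
R_stainless steel = L/(kA) = 0.0052/(15.5×2.64) = 1.271×10^-4 K/W
R_outer film = 1/(h_o·A) = 1/(24.5×2.64) = 0.01546 K/W
R_total = 0.2662 K/W
Q = ΔT / R_total = 164 / 0.2662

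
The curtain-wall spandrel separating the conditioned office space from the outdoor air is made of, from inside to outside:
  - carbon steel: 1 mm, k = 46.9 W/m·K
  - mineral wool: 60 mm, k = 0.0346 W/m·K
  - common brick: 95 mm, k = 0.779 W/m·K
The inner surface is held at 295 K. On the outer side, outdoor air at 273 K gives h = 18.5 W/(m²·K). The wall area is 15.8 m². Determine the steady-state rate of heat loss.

Treating each layer as a thermal resistance in series:
R_carbon steel = L/(kA) = 0.001/(46.9×15.8) = 1.349×10^-6 K/W
R_mineral wool = L/(kA) = 0.06/(0.0346×15.8) = 0.1098 K/W
R_common brick = L/(kA) = 0.095/(0.779×15.8) = 0.007718 K/W
R_outer film = 1/(h_o·A) = 1/(18.5×15.8) = 0.003421 K/W
R_total = 0.1209 K/W
Q = ΔT / R_total = 22 / 0.1209

Q ≈ 182 W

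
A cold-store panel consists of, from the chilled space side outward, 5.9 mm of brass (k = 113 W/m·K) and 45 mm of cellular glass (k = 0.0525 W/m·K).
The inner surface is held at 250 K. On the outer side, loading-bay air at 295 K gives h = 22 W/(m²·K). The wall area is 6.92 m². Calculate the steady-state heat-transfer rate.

Using the resistance-network approach (series):
R_brass = L/(kA) = 0.0059/(113×6.92) = 7.545×10^-6 K/W
R_cellular glass = L/(kA) = 0.045/(0.0525×6.92) = 0.1239 K/W
R_outer film = 1/(h_o·A) = 1/(22×6.92) = 0.006569 K/W
R_total = 0.1304 K/W
Q = ΔT / R_total = 45 / 0.1304

Q ≈ 345 W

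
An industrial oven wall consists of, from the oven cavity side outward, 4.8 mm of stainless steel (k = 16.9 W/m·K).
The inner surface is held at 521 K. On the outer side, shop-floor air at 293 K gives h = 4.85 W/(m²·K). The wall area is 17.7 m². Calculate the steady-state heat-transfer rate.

Thermal resistances in series:
R_stainless steel = L/(kA) = 0.0048/(16.9×17.7) = 1.605×10^-5 K/W
R_outer film = 1/(h_o·A) = 1/(4.85×17.7) = 0.01165 K/W
R_total = 0.01166 K/W
Q = ΔT / R_total = 228 / 0.01166

Q ≈ 19500 W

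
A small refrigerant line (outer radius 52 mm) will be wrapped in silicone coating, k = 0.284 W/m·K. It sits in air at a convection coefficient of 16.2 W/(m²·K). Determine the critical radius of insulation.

r_cr ≈ 17.5 mm

For a cylinder r_cr = k/h = 0.284/16.2
r_cr = 17.5 mm; since the bare radius (52 mm) is above r_cr, any added insulation will reduce heat loss.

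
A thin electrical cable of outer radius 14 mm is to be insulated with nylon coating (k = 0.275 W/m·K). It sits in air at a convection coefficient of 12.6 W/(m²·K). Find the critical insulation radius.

For a cylinder r_cr = k/h = 0.275/12.6
r_cr = 21.8 mm; since the bare radius (14 mm) is below r_cr, adding a thin layer of insulation will *increase* heat loss.

r_cr ≈ 21.8 mm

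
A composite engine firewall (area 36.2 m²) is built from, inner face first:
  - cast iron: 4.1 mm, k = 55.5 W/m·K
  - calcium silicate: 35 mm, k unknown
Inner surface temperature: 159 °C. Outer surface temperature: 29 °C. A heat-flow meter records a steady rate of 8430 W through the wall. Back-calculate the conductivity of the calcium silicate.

k ≈ 0.0627 W/(m·K)

Series thermal resistances:
R_cast iron = L/(kA) = 0.0041/(55.5×36.2) = 2.041×10^-6 K/W
Sum of known resistances R_other = 2.041×10^-6 K/W
Total R = ΔT/Q = 130/8430 = 0.01542 K/W
R_calcium silicate = R_total − R_other = 0.01542 K/W
k = L/(R·A) = 0.035/(0.01542×36.2)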